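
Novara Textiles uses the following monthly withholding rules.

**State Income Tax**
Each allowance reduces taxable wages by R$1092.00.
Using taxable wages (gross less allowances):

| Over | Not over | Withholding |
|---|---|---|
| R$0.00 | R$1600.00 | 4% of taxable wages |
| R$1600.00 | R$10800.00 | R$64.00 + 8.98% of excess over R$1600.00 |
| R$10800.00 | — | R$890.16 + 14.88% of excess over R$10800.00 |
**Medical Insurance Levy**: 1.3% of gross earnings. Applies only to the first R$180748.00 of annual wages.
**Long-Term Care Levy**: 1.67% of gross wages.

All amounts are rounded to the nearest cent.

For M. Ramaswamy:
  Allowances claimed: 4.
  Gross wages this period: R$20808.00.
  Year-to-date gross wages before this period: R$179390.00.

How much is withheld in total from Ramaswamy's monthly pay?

State Income Tax: taxable = R$20808.00 − 4×R$1092.00 = R$16440.00
  R$890.16 + 14.88% × (R$16440.00 − R$10800.00) = R$890.16 + 14.88% × R$5640.00 = R$1729.39
Medical Insurance Levy: cap R$180748.00 − YTD R$179390.00 = R$1358.00 subject; 1.3% × R$1358.00 = R$17.65
Long-Term Care Levy: 1.67% × R$20808.00 = R$347.49
Total: R$1729.39 + R$17.65 + R$347.49 = R$2094.53

R$2094.53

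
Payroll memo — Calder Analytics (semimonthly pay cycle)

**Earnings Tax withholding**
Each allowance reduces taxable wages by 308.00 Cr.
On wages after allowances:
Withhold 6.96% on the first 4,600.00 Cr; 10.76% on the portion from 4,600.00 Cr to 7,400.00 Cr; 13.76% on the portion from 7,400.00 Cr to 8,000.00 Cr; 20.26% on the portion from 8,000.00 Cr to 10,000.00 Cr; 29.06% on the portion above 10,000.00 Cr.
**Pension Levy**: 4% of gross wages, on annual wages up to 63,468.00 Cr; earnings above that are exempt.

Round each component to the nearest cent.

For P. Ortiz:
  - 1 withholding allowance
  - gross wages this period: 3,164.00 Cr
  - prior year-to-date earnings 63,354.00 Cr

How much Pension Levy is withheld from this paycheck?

4.56 Cr

Pension Levy: cap 63,468.00 Cr − YTD 63,354.00 Cr = 114.00 Cr subject; 4% × 114.00 Cr = 4.56 Cr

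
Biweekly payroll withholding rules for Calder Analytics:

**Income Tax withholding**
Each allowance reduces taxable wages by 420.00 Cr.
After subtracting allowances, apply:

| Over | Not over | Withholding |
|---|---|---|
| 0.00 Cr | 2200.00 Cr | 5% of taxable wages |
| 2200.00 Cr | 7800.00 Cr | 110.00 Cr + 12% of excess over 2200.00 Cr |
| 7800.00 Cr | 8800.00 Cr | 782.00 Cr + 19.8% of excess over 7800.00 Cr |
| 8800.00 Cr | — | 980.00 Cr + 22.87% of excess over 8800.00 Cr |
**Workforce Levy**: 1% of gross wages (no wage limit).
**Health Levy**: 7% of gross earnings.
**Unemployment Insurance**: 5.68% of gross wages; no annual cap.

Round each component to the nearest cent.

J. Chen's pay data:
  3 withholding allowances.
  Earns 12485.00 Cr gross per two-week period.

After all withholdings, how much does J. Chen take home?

Income Tax: taxable = 12485.00 Cr − 3×420.00 Cr = 11225.00 Cr
  980.00 Cr + 22.87% × (11225.00 Cr − 8800.00 Cr) = 980.00 Cr + 22.87% × 2425.00 Cr = 1534.60 Cr
Workforce Levy: 1% × 12485.00 Cr = 124.85 Cr
Health Levy: 7% × 12485.00 Cr = 873.95 Cr
Unemployment Insurance: 5.68% × 12485.00 Cr = 709.15 Cr
Total withheld: 1534.60 Cr + 124.85 Cr + 873.95 Cr + 709.15 Cr = 3242.55 Cr
Net pay: 12485.00 Cr − 3242.55 Cr = 9242.45 Cr

9242.45 Cr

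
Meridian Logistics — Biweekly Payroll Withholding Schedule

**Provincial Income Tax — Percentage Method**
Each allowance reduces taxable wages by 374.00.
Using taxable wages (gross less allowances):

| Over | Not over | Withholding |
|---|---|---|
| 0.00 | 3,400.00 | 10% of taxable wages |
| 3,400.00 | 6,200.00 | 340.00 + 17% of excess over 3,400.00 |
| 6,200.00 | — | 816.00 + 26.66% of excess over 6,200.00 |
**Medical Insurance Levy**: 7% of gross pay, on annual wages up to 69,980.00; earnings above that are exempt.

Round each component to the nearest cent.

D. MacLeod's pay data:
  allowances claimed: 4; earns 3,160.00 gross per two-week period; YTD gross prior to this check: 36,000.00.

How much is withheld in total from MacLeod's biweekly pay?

Provincial Income Tax: taxable = 3,160.00 − 4×374.00 = 1,664.00
  10% × 1,664.00 = 166.40
Medical Insurance Levy: 7% × 3,160.00 = 221.20
Total: 166.40 + 221.20 = 387.60

387.60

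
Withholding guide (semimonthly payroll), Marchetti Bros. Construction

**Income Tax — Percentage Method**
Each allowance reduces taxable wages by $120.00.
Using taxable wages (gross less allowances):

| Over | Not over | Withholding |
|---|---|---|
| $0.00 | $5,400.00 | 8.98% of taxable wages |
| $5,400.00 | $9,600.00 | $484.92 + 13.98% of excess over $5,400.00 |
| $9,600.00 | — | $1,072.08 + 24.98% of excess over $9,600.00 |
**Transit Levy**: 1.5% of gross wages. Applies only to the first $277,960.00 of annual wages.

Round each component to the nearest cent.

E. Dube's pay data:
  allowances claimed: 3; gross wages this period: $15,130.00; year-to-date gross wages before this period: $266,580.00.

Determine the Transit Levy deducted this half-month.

Transit Levy: cap $277,960.00 − YTD $266,580.00 = $11,380.00 subject; 1.5% × $11,380.00 = $170.70

$170.70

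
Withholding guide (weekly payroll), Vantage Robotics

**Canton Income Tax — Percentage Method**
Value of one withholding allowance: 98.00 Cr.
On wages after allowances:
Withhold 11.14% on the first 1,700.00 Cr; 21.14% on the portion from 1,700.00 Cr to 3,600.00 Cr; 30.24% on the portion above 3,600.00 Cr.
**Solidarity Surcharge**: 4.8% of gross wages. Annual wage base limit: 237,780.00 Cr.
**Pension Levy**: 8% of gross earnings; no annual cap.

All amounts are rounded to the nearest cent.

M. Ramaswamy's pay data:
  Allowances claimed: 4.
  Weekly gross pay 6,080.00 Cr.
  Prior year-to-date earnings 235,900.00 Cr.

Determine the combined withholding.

1,799.09 Cr

Canton Income Tax: taxable = 6,080.00 Cr − 4×98.00 Cr = 5,688.00 Cr
  591.04 Cr + 30.24% × (5,688.00 Cr − 3,600.00 Cr) = 591.04 Cr + 30.24% × 2,088.00 Cr = 1,222.45 Cr
Solidarity Surcharge: cap 237,780.00 Cr − YTD 235,900.00 Cr = 1,880.00 Cr subject; 4.8% × 1,880.00 Cr = 90.24 Cr
Pension Levy: 8% × 6,080.00 Cr = 486.40 Cr
Total: 1,222.45 Cr + 90.24 Cr + 486.40 Cr = 1,799.09 Cr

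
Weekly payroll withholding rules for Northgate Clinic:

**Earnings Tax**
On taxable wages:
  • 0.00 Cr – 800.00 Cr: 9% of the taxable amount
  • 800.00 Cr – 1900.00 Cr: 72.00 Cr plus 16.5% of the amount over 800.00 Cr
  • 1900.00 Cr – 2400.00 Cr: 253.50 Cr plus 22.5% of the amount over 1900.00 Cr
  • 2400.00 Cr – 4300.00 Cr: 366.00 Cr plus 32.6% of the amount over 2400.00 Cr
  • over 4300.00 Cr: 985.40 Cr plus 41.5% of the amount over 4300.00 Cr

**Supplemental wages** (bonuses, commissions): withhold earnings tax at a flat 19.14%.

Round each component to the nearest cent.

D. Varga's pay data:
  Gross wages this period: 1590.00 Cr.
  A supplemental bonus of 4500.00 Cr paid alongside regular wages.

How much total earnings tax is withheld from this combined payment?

Earnings Tax: taxable = 1590.00 Cr
  72.00 Cr + 16.5% × (1590.00 Cr − 800.00 Cr) = 72.00 Cr + 16.5% × 790.00 Cr = 202.35 Cr
Supplemental (19.14% flat on bonus): 19.14% × 4500.00 Cr = 861.30 Cr
Total earnings tax: 202.35 Cr + 861.30 Cr = 1063.65 Cr

1063.65 Cr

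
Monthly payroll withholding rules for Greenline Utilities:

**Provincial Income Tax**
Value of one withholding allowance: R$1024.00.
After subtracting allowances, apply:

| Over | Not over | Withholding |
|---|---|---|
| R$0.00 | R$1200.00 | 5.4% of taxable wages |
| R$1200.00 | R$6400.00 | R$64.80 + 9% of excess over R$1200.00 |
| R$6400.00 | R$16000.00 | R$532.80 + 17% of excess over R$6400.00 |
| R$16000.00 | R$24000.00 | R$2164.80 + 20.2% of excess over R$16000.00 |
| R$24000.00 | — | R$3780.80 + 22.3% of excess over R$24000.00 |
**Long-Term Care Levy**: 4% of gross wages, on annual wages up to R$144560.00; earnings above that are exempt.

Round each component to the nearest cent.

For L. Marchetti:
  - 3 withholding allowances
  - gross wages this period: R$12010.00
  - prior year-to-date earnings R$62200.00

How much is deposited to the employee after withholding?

Provincial Income Tax: taxable = R$12010.00 − 3×R$1024.00 = R$8938.00
  R$532.80 + 17% × (R$8938.00 − R$6400.00) = R$532.80 + 17% × R$2538.00 = R$964.26
Long-Term Care Levy: 4% × R$12010.00 = R$480.40
Total withheld: R$964.26 + R$480.40 = R$1444.66
Net pay: R$12010.00 − R$1444.66 = R$10565.34

R$10565.34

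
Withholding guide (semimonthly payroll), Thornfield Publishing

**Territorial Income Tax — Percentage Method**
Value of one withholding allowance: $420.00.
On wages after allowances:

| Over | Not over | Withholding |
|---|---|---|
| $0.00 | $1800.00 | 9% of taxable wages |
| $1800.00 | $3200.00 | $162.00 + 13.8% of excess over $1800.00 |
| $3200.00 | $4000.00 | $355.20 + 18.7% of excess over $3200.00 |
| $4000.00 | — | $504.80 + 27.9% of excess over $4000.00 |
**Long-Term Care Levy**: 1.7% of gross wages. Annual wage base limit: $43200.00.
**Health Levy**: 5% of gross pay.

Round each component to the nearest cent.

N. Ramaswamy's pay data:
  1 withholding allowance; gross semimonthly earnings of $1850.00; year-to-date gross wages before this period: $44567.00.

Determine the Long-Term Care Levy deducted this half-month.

Long-Term Care Levy: YTD $44567.00 ≥ cap $43200.00 → $0.00

$0.00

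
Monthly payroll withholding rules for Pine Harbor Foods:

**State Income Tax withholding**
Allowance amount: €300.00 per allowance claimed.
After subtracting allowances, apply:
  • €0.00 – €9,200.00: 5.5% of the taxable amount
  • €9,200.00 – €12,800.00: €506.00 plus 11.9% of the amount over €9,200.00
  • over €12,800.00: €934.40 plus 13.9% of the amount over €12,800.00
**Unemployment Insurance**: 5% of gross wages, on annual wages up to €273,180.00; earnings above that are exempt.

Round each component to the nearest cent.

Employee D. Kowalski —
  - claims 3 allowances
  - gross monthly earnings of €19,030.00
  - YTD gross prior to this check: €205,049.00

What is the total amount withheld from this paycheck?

€2,626.77

State Income Tax: taxable = €19,030.00 − 3×€300.00 = €18,130.00
  €934.40 + 13.9% × (€18,130.00 − €12,800.00) = €934.40 + 13.9% × €5,330.00 = €1,675.27
Unemployment Insurance: 5% × €19,030.00 = €951.50
Total: €1,675.27 + €951.50 = €2,626.77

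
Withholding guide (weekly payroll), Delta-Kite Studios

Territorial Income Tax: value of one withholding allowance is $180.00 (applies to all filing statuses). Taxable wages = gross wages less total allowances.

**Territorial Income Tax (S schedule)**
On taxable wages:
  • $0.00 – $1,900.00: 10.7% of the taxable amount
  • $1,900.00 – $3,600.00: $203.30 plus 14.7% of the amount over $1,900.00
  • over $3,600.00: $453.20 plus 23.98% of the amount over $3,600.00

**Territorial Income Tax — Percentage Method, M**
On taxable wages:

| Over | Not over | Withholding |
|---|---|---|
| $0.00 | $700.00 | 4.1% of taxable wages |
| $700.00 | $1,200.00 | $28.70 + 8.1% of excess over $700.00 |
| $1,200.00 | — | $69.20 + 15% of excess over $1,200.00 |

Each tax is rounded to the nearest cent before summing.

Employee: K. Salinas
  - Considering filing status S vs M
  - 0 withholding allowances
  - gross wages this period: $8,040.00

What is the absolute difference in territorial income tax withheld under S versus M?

$422.71

Territorial Income Tax (S): taxable = $8,040.00
  $453.20 + 23.98% × ($8,040.00 − $3,600.00) = $453.20 + 23.98% × $4,440.00 = $1,517.91
Territorial Income Tax (M): taxable = $8,040.00
  $69.20 + 15% × ($8,040.00 − $1,200.00) = $69.20 + 15% × $6,840.00 = $1,095.20
Difference: |$1,517.91 − $1,095.20| = $422.71 (higher under S)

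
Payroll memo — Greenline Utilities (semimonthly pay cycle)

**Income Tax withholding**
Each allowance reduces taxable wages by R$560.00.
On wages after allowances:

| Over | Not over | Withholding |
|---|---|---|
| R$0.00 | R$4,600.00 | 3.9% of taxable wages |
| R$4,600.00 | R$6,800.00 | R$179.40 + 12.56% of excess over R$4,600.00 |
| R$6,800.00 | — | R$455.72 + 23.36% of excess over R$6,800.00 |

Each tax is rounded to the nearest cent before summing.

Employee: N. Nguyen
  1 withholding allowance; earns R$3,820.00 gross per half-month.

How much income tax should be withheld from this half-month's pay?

Income Tax: taxable = R$3,820.00 − 1×R$560.00 = R$3,260.00
  3.9% × R$3,260.00 = R$127.14

R$127.14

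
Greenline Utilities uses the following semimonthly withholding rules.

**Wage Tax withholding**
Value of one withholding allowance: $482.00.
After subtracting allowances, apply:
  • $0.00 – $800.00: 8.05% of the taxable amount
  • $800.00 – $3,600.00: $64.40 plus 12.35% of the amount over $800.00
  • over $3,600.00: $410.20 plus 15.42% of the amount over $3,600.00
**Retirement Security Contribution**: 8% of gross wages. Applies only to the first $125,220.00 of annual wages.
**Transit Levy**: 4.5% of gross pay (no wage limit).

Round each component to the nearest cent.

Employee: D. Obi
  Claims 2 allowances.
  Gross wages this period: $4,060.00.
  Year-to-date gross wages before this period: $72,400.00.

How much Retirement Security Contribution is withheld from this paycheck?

Retirement Security Contribution: 8% × $4,060.00 = $324.80

$324.80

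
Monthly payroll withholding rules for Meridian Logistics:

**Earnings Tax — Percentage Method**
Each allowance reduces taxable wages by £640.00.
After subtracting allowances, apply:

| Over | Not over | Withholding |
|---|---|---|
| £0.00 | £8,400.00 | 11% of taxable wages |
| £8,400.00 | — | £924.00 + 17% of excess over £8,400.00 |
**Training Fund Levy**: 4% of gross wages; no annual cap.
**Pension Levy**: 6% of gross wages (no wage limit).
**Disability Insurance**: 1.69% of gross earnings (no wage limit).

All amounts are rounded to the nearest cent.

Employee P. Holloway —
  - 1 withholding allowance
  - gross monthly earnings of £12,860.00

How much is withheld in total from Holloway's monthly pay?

£3,076.73

Earnings Tax: taxable = £12,860.00 − 1×£640.00 = £12,220.00
  £924.00 + 17% × (£12,220.00 − £8,400.00) = £924.00 + 17% × £3,820.00 = £1,573.40
Training Fund Levy: 4% × £12,860.00 = £514.40
Pension Levy: 6% × £12,860.00 = £771.60
Disability Insurance: 1.69% × £12,860.00 = £217.33
Total: £1,573.40 + £514.40 + £771.60 + £217.33 = £3,076.73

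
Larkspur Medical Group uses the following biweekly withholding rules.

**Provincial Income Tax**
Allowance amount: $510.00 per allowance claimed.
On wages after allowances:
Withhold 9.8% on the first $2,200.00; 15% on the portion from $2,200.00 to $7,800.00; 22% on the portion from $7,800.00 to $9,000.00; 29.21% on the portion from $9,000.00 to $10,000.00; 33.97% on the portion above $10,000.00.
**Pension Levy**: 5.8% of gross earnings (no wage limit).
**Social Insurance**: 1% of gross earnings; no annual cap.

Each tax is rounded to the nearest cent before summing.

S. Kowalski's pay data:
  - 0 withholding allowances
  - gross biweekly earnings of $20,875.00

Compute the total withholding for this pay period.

Provincial Income Tax: taxable = $20,875.00
  $1,611.70 + 33.97% × ($20,875.00 − $10,000.00) = $1,611.70 + 33.97% × $10,875.00 = $5,305.94
Pension Levy: 5.8% × $20,875.00 = $1,210.75
Social Insurance: 1% × $20,875.00 = $208.75
Total: $5,305.94 + $1,210.75 + $208.75 = $6,725.44

$6,725.44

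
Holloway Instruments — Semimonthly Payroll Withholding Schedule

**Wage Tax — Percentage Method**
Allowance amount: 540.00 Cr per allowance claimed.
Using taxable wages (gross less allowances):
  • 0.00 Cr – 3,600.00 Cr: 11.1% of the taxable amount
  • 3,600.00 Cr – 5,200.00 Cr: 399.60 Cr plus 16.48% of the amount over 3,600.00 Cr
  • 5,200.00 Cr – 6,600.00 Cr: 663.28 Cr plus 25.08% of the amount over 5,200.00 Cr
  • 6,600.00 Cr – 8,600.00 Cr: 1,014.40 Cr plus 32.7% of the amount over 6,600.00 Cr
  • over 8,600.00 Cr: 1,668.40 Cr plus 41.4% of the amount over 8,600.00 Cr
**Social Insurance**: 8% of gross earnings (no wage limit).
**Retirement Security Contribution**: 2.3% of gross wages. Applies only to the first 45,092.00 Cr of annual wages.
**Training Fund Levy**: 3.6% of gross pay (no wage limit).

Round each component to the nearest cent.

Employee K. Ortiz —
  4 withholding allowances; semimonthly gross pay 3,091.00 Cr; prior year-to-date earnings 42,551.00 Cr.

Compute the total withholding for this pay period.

Wage Tax: taxable = 3,091.00 Cr − 4×540.00 Cr = 931.00 Cr
  11.1% × 931.00 Cr = 103.34 Cr
Social Insurance: 8% × 3,091.00 Cr = 247.28 Cr
Retirement Security Contribution: cap 45,092.00 Cr − YTD 42,551.00 Cr = 2,541.00 Cr subject; 2.3% × 2,541.00 Cr = 58.44 Cr
Training Fund Levy: 3.6% × 3,091.00 Cr = 111.28 Cr
Total: 103.34 Cr + 247.28 Cr + 58.44 Cr + 111.28 Cr = 520.34 Cr

520.34 Cr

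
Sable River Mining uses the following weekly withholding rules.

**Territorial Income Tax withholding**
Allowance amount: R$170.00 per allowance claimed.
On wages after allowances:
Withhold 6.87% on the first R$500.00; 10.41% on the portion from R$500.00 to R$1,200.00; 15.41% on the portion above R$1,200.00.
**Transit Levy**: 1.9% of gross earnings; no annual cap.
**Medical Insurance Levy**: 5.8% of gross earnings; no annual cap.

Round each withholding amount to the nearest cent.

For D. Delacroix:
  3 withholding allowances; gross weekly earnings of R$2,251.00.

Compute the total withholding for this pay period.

R$363.92

Territorial Income Tax: taxable = R$2,251.00 − 3×R$170.00 = R$1,741.00
  R$107.22 + 15.41% × (R$1,741.00 − R$1,200.00) = R$107.22 + 15.41% × R$541.00 = R$190.59
Transit Levy: 1.9% × R$2,251.00 = R$42.77
Medical Insurance Levy: 5.8% × R$2,251.00 = R$130.56
Total: R$190.59 + R$42.77 + R$130.56 = R$363.92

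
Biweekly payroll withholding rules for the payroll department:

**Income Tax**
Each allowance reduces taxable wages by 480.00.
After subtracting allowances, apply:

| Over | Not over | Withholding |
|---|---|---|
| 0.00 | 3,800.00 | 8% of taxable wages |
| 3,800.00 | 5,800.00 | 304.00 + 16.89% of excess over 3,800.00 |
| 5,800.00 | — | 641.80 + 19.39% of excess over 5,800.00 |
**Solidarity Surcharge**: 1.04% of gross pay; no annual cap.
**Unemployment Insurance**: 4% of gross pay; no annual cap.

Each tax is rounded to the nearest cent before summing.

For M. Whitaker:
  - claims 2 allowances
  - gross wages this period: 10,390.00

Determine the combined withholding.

1,869.32

Income Tax: taxable = 10,390.00 − 2×480.00 = 9,430.00
  641.80 + 19.39% × (9,430.00 − 5,800.00) = 641.80 + 19.39% × 3,630.00 = 1,345.66
Solidarity Surcharge: 1.04% × 10,390.00 = 108.06
Unemployment Insurance: 4% × 10,390.00 = 415.60
Total: 1,345.66 + 108.06 + 415.60 = 1,869.32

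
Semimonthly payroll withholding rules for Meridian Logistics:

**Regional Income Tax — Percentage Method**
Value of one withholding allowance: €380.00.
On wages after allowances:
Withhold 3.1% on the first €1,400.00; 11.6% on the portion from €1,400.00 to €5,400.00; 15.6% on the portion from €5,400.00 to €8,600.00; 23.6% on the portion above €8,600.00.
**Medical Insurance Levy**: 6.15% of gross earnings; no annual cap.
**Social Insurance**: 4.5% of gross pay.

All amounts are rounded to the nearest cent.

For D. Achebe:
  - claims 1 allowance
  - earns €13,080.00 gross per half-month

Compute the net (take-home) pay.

€9,712.78

Regional Income Tax: taxable = €13,080.00 − 1×€380.00 = €12,700.00
  €1,006.60 + 23.6% × (€12,700.00 − €8,600.00) = €1,006.60 + 23.6% × €4,100.00 = €1,974.20
Medical Insurance Levy: 6.15% × €13,080.00 = €804.42
Social Insurance: 4.5% × €13,080.00 = €588.60
Total withheld: €1,974.20 + €804.42 + €588.60 = €3,367.22
Net pay: €13,080.00 − €3,367.22 = €9,712.78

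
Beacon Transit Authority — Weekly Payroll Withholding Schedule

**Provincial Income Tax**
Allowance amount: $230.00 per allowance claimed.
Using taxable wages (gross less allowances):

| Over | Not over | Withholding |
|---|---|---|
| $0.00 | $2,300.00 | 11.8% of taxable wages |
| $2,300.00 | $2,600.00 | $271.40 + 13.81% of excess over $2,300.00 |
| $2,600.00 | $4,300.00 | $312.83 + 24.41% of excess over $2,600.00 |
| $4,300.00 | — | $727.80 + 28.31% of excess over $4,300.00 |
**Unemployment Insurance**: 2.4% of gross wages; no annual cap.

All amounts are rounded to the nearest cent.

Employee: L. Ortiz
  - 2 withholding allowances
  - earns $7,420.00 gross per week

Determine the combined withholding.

Provincial Income Tax: taxable = $7,420.00 − 2×$230.00 = $6,960.00
  $727.80 + 28.31% × ($6,960.00 − $4,300.00) = $727.80 + 28.31% × $2,660.00 = $1,480.85
Unemployment Insurance: 2.4% × $7,420.00 = $178.08
Total: $1,480.85 + $178.08 = $1,658.93

$1,658.93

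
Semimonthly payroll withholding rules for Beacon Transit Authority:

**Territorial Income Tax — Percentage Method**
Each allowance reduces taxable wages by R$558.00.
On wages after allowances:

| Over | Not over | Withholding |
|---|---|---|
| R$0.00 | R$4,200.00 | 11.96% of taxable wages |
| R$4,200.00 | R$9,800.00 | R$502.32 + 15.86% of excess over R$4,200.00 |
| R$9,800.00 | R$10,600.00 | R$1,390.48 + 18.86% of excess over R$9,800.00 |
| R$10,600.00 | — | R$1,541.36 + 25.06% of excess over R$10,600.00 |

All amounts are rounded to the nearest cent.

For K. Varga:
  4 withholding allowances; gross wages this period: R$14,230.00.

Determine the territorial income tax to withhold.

R$1,891.70

Territorial Income Tax: taxable = R$14,230.00 − 4×R$558.00 = R$11,998.00
  R$1,541.36 + 25.06% × (R$11,998.00 − R$10,600.00) = R$1,541.36 + 25.06% × R$1,398.00 = R$1,891.70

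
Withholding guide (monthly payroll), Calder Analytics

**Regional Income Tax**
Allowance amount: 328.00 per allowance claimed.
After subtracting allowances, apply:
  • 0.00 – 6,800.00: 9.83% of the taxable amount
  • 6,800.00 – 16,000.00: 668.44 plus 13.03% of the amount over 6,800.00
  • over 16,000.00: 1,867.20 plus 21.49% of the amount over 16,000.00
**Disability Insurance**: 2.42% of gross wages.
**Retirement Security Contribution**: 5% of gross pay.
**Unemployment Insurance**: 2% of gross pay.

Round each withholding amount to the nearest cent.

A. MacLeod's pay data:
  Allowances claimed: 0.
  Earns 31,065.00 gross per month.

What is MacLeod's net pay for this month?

Regional Income Tax: taxable = 31,065.00
  1,867.20 + 21.49% × (31,065.00 − 16,000.00) = 1,867.20 + 21.49% × 15,065.00 = 5,104.67
Disability Insurance: 2.42% × 31,065.00 = 751.77
Retirement Security Contribution: 5% × 31,065.00 = 1,553.25
Unemployment Insurance: 2% × 31,065.00 = 621.30
Total withheld: 5,104.67 + 751.77 + 1,553.25 + 621.30 = 8,030.99
Net pay: 31,065.00 − 8,030.99 = 23,034.01

23,034.01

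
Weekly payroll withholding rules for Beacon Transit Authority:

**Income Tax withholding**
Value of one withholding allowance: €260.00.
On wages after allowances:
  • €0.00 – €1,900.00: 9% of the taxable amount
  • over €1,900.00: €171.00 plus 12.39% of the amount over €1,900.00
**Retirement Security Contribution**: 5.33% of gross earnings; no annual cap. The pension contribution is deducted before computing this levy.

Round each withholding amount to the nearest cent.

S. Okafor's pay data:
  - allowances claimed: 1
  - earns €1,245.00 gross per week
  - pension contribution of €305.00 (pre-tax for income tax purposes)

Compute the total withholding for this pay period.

€111.30

Income Tax: taxable = €1,245.00 − €305.00 − 1×€260.00 = €680.00
  9% × €680.00 = €61.20
Retirement Security Contribution: 5.33% × €940.00 = €50.10
Total: €61.20 + €50.10 = €111.30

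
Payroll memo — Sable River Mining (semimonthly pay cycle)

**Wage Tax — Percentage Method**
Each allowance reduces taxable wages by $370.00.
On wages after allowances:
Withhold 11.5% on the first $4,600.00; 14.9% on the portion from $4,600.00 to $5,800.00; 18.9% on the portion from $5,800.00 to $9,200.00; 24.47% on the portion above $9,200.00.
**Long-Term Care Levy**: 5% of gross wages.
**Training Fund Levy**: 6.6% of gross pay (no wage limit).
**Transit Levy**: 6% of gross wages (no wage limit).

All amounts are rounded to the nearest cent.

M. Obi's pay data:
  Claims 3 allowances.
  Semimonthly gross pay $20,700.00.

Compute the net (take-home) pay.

$13,163.97

Wage Tax: taxable = $20,700.00 − 3×$370.00 = $19,590.00
  $1,350.40 + 24.47% × ($19,590.00 − $9,200.00) = $1,350.40 + 24.47% × $10,390.00 = $3,892.83
Long-Term Care Levy: 5% × $20,700.00 = $1,035.00
Training Fund Levy: 6.6% × $20,700.00 = $1,366.20
Transit Levy: 6% × $20,700.00 = $1,242.00
Total withheld: $3,892.83 + $1,035.00 + $1,366.20 + $1,242.00 = $7,536.03
Net pay: $20,700.00 − $7,536.03 = $13,163.97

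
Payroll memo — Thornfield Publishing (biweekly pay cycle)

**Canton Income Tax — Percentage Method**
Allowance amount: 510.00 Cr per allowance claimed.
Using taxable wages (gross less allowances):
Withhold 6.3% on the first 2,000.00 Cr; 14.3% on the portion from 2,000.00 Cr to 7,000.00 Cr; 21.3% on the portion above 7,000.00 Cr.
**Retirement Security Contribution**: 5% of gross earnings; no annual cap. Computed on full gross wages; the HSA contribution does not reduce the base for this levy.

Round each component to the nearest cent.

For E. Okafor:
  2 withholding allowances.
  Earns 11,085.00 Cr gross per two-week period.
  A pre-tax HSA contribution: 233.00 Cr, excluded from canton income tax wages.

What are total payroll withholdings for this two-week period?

Canton Income Tax: taxable = 11,085.00 Cr − 233.00 Cr − 2×510.00 Cr = 9,832.00 Cr
  841.00 Cr + 21.3% × (9,832.00 Cr − 7,000.00 Cr) = 841.00 Cr + 21.3% × 2,832.00 Cr = 1,444.22 Cr
Retirement Security Contribution: 5% × 11,085.00 Cr = 554.25 Cr
Total: 1,444.22 Cr + 554.25 Cr = 1,998.47 Cr

1,998.47 Cr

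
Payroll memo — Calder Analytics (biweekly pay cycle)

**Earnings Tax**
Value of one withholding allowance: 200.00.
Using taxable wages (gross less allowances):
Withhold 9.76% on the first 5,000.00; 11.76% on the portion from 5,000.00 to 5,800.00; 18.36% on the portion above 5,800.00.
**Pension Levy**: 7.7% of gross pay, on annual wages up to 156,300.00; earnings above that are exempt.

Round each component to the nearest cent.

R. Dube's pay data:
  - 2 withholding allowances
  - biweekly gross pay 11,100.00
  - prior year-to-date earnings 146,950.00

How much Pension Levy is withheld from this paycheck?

Pension Levy: cap 156,300.00 − YTD 146,950.00 = 9,350.00 subject; 7.7% × 9,350.00 = 719.95

719.95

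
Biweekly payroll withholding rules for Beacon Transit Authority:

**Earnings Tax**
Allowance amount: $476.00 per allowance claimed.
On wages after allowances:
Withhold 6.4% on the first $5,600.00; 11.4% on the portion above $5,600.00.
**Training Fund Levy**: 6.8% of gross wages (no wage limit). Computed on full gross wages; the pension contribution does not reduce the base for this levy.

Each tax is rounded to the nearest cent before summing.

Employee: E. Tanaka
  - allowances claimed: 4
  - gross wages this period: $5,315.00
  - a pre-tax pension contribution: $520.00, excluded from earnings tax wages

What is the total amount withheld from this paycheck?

Earnings Tax: taxable = $5,315.00 − $520.00 − 4×$476.00 = $2,891.00
  6.4% × $2,891.00 = $185.02
Training Fund Levy: 6.8% × $5,315.00 = $361.42
Total: $185.02 + $361.42 = $546.44

$546.44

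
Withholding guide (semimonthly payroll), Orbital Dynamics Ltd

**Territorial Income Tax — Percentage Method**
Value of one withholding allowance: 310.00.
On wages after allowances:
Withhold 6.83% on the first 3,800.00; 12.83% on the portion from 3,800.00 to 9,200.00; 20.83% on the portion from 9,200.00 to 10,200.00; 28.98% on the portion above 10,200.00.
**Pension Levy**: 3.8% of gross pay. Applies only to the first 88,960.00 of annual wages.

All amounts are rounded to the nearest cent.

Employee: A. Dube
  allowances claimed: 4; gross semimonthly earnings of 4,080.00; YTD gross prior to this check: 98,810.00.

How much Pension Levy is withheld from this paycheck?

0.00

Pension Levy: YTD 98,810.00 ≥ cap 88,960.00 → 0.00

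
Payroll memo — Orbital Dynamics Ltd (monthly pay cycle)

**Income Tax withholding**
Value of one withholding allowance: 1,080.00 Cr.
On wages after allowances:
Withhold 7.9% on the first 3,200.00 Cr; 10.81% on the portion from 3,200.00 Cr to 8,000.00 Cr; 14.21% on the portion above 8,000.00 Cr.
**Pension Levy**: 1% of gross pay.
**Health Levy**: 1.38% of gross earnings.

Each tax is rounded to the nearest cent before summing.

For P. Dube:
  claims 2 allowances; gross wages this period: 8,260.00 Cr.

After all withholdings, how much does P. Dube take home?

Income Tax: taxable = 8,260.00 Cr − 2×1,080.00 Cr = 6,100.00 Cr
  252.80 Cr + 10.81% × (6,100.00 Cr − 3,200.00 Cr) = 252.80 Cr + 10.81% × 2,900.00 Cr = 566.29 Cr
Pension Levy: 1% × 8,260.00 Cr = 82.60 Cr
Health Levy: 1.38% × 8,260.00 Cr = 113.99 Cr
Total withheld: 566.29 Cr + 82.60 Cr + 113.99 Cr = 762.88 Cr
Net pay: 8,260.00 Cr − 762.88 Cr = 7,497.12 Cr

7,497.12 Cr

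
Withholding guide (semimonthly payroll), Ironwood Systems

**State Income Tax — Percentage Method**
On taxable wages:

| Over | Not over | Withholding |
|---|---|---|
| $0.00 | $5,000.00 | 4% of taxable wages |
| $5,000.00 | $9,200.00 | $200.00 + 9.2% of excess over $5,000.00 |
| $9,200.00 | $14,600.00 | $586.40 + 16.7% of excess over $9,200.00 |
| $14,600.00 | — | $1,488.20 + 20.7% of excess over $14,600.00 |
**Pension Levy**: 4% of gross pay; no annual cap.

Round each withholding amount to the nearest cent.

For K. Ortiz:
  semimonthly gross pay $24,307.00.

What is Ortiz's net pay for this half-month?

$19,837.17

State Income Tax: taxable = $24,307.00
  $1,488.20 + 20.7% × ($24,307.00 − $14,600.00) = $1,488.20 + 20.7% × $9,707.00 = $3,497.55
Pension Levy: 4% × $24,307.00 = $972.28
Total withheld: $3,497.55 + $972.28 = $4,469.83
Net pay: $24,307.00 − $4,469.83 = $19,837.17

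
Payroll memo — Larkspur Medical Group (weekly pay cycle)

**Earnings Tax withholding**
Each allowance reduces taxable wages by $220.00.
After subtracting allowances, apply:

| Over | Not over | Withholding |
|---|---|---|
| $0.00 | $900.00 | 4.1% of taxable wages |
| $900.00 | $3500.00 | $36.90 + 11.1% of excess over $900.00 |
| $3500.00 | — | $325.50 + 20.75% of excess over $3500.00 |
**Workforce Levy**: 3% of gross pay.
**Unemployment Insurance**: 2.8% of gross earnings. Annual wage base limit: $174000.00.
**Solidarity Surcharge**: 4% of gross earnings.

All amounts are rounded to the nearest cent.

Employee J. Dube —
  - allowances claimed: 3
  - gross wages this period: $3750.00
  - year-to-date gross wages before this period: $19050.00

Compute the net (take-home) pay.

$3102.51

Earnings Tax: taxable = $3750.00 − 3×$220.00 = $3090.00
  $36.90 + 11.1% × ($3090.00 − $900.00) = $36.90 + 11.1% × $2190.00 = $279.99
Workforce Levy: 3% × $3750.00 = $112.50
Unemployment Insurance: 2.8% × $3750.00 = $105.00
Solidarity Surcharge: 4% × $3750.00 = $150.00
Total withheld: $279.99 + $112.50 + $105.00 + $150.00 = $647.49
Net pay: $3750.00 − $647.49 = $3102.51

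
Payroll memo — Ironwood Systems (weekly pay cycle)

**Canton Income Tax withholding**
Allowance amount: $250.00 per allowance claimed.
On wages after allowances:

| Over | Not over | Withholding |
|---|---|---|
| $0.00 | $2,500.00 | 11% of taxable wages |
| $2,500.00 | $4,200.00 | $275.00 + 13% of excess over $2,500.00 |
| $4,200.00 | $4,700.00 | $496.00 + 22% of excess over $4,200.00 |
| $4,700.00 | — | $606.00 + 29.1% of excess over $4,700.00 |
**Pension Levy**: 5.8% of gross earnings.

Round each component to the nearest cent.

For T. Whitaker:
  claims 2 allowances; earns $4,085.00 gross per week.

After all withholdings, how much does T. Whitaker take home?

$3,432.02

Canton Income Tax: taxable = $4,085.00 − 2×$250.00 = $3,585.00
  $275.00 + 13% × ($3,585.00 − $2,500.00) = $275.00 + 13% × $1,085.00 = $416.05
Pension Levy: 5.8% × $4,085.00 = $236.93
Total withheld: $416.05 + $236.93 = $652.98
Net pay: $4,085.00 − $652.98 = $3,432.02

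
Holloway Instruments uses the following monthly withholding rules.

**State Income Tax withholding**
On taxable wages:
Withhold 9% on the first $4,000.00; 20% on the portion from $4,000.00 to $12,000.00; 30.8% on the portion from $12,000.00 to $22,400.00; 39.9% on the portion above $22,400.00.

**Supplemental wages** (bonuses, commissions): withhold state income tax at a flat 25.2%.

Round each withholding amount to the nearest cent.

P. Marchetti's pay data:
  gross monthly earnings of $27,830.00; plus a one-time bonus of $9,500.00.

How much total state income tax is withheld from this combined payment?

State Income Tax: taxable = $27,830.00
  $5,163.20 + 39.9% × ($27,830.00 − $22,400.00) = $5,163.20 + 39.9% × $5,430.00 = $7,329.77
Supplemental (25.2% flat on bonus): 25.2% × $9,500.00 = $2,394.00
Total state income tax: $7,329.77 + $2,394.00 = $9,723.77

$9,723.77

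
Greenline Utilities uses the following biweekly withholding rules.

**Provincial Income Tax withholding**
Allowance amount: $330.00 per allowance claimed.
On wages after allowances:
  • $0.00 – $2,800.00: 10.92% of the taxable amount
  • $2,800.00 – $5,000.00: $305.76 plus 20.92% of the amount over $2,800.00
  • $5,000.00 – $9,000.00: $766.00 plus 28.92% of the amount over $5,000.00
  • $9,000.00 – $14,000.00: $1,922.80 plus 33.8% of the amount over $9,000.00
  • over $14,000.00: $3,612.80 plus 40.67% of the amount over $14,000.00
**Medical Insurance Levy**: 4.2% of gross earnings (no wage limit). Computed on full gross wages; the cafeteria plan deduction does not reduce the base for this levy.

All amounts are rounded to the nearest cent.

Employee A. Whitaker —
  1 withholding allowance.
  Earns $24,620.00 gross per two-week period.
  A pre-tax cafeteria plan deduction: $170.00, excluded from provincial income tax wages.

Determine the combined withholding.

Provincial Income Tax: taxable = $24,620.00 − $170.00 − 1×$330.00 = $24,120.00
  $3,612.80 + 40.67% × ($24,120.00 − $14,000.00) = $3,612.80 + 40.67% × $10,120.00 = $7,728.60
Medical Insurance Levy: 4.2% × $24,620.00 = $1,034.04
Total: $7,728.60 + $1,034.04 = $8,762.64

$8,762.64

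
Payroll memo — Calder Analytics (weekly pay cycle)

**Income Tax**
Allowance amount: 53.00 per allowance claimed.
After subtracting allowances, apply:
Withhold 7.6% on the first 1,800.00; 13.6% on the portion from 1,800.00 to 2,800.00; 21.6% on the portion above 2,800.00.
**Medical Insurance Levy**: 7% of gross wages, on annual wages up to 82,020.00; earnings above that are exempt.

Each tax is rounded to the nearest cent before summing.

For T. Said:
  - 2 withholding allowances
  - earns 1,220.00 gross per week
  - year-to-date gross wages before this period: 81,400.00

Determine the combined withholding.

128.06

Income Tax: taxable = 1,220.00 − 2×53.00 = 1,114.00
  7.6% × 1,114.00 = 84.66
Medical Insurance Levy: cap 82,020.00 − YTD 81,400.00 = 620.00 subject; 7% × 620.00 = 43.40
Total: 84.66 + 43.40 = 128.06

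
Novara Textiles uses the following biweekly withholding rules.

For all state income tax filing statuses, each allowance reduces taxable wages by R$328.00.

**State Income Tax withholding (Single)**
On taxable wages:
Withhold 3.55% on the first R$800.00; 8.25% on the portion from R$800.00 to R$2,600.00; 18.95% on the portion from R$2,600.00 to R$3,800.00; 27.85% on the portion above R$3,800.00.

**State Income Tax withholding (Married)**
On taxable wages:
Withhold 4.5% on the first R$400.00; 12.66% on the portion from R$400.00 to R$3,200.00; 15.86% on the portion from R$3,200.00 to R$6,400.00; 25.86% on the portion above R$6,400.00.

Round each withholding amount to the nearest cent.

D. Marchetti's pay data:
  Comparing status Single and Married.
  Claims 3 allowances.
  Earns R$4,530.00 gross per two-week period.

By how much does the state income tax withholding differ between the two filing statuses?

State Income Tax (Single): taxable = R$4,530.00 − 3×R$328.00 = R$3,546.00
  R$176.90 + 18.95% × (R$3,546.00 − R$2,600.00) = R$176.90 + 18.95% × R$946.00 = R$356.17
State Income Tax (Married): taxable = R$4,530.00 − 3×R$328.00 = R$3,546.00
  R$372.48 + 15.86% × (R$3,546.00 − R$3,200.00) = R$372.48 + 15.86% × R$346.00 = R$427.36
Difference: |R$356.17 − R$427.36| = R$71.19 (higher under Married)

R$71.19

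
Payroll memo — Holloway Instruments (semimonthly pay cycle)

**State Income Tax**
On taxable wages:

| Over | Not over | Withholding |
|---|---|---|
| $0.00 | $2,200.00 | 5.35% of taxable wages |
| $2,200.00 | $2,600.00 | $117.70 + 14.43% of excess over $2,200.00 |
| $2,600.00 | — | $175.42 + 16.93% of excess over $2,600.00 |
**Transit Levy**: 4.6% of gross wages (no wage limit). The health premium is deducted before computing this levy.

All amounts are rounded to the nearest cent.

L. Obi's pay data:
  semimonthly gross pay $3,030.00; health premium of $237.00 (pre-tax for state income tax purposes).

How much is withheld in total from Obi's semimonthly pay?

State Income Tax: taxable = $3,030.00 − $237.00 = $2,793.00
  $175.42 + 16.93% × ($2,793.00 − $2,600.00) = $175.42 + 16.93% × $193.00 = $208.09
Transit Levy: 4.6% × $2,793.00 = $128.48
Total: $208.09 + $128.48 = $336.57

$336.57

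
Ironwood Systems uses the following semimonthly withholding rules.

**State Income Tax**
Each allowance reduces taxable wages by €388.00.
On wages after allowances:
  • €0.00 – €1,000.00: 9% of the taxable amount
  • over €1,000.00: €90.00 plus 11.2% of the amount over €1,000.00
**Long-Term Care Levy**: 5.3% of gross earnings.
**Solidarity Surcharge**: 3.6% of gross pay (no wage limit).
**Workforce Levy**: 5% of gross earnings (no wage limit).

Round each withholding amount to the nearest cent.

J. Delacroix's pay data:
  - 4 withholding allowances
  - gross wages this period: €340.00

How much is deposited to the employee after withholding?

State Income Tax: taxable = €340.00 − 4×€388.00 = €-1,212.00
  Taxable ≤ 0 → €0.00
Long-Term Care Levy: 5.3% × €340.00 = €18.02
Solidarity Surcharge: 3.6% × €340.00 = €12.24
Workforce Levy: 5% × €340.00 = €17.00
Total withheld: €0.00 + €18.02 + €12.24 + €17.00 = €47.26
Net pay: €340.00 − €47.26 = €292.74

€292.74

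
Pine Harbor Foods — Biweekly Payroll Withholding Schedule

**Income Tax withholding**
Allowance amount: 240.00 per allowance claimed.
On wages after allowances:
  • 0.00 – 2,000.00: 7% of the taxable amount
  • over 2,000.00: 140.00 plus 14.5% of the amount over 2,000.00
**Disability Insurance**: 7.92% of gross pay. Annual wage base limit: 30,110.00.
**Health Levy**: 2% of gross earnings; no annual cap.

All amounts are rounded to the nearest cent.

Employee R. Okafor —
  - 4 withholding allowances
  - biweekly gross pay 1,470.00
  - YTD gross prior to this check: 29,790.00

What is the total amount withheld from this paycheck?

90.44

Income Tax: taxable = 1,470.00 − 4×240.00 = 510.00
  7% × 510.00 = 35.70
Disability Insurance: cap 30,110.00 − YTD 29,790.00 = 320.00 subject; 7.92% × 320.00 = 25.34
Health Levy: 2% × 1,470.00 = 29.40
Total: 35.70 + 25.34 + 29.40 = 90.44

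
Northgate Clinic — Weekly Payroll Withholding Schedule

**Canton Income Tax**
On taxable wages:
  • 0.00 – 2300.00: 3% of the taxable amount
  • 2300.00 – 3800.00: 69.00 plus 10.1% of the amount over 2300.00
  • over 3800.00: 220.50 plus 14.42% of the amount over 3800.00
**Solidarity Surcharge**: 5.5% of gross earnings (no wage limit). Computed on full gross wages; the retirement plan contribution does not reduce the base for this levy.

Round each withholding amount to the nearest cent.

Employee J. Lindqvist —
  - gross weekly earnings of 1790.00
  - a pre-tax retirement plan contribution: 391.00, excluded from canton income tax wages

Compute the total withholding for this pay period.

Canton Income Tax: taxable = 1790.00 − 391.00 = 1399.00
  3% × 1399.00 = 41.97
Solidarity Surcharge: 5.5% × 1790.00 = 98.45
Total: 41.97 + 98.45 = 140.42

140.42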